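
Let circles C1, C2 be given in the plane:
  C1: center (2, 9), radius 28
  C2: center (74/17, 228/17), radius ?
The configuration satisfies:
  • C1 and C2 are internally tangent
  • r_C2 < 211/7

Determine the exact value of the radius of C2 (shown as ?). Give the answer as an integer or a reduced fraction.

1. [int C1,C2]  r_C2² − 56r_C2 + 759 = 0  ⇒  r_C2 = 23 or 33
2. given r_C2 < 211/7: keep 23

23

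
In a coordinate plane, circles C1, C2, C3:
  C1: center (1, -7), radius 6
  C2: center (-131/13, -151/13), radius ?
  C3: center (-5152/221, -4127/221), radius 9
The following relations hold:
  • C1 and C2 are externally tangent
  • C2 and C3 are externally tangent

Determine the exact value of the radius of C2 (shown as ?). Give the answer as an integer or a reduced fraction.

6

1. [ext C1·C2]  r_C2² + 12r_C2 − 108 = 0  ⇒  r_C2 = 6 (r>0 drops 1)
2. [ext C2·C3]  r_C2² + 18r_C2 − 144 = 0  ⇒  r_C2 = 6 (r>0 drops 1)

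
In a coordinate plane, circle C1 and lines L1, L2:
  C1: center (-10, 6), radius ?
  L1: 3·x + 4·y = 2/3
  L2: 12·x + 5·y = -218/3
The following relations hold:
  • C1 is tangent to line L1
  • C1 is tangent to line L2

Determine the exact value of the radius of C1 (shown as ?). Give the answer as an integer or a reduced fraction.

4/3

1. [C1‖L1]  r_C1² − 16/9 = 0  ⇒  r_C1 = 4/3 (r>0 drops 1)
2. [C1‖L2]  r_C1² − 16/9 = 0  ⇒  r_C1 = 4/3 (r>0 drops 1)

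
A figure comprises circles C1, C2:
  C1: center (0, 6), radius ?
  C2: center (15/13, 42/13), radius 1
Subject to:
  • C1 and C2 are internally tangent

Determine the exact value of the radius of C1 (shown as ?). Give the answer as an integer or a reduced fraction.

4

1. [int C1,C2]  r_C1² − 2r_C1 − 8 = 0  ⇒  r_C1 = 4 (r>0 drops 1)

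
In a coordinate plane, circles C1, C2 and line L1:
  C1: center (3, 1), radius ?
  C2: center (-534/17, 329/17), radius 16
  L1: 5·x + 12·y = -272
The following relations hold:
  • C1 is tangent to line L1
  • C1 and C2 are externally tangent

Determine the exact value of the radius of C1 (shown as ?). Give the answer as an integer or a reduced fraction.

1. [C1‖L1]  r_C1² − 529 = 0  ⇒  r_C1 = 23 (r>0 drops 1)
2. [ext C1·C2]  r_C1² + 32r_C1 − 1265 = 0  ⇒  r_C1 = 23 (r>0 drops 1)

23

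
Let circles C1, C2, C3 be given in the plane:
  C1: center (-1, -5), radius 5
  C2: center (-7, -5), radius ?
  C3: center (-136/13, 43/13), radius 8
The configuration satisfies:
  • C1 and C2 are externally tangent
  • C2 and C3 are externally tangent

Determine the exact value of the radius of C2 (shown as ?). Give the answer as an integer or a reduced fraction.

1

1. [ext C1·C2]  r_C2² + 10r_C2 − 11 = 0  ⇒  r_C2 = 1 (r>0 drops 1)
2. [ext C2·C3]  r_C2² + 16r_C2 − 17 = 0  ⇒  r_C2 = 1 (r>0 drops 1)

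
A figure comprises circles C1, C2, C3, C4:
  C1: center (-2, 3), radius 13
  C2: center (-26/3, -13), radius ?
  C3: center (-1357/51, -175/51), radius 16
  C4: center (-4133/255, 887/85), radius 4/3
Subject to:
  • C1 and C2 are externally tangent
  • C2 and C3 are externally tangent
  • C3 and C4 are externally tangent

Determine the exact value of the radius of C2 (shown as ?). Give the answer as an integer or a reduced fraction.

13/3

1. [ext C1·C2]  r_C2² + 26r_C2 − 1183/9 = 0  ⇒  r_C2 = 13/3 (r>0 drops 1)
2. [ext C2·C3]  r_C2² + 32r_C2 − 1417/9 = 0  ⇒  r_C2 = 13/3 (r>0 drops 1)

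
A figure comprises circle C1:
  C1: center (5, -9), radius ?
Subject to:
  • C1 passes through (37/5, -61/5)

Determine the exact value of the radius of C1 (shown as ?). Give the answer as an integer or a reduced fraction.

4

1. [C1∋P]  r_C1² − 16 = 0  ⇒  r_C1 = 4 (r>0 drops 1)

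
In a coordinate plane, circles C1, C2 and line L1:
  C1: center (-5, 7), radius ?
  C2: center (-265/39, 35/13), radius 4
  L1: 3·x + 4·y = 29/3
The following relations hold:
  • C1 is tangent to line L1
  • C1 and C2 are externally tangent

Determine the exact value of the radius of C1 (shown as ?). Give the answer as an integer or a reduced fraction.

1. [C1‖L1]  r_C1² − 4/9 = 0  ⇒  r_C1 = 2/3 (r>0 drops 1)
2. [ext C1·C2]  r_C1² + 8r_C1 − 52/9 = 0  ⇒  r_C1 = 2/3 (r>0 drops 1)

2/3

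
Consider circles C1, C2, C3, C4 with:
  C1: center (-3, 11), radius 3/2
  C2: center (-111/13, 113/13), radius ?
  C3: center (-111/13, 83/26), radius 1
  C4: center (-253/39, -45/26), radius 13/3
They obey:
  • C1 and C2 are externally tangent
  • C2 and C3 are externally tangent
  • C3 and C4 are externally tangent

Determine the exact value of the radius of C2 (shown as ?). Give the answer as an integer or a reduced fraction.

9/2

1. [ext C1·C2]  r_C2² + 3r_C2 − 135/4 = 0  ⇒  r_C2 = 9/2 (r>0 drops 1)
2. [ext C2·C3]  r_C2² + 2r_C2 − 117/4 = 0  ⇒  r_C2 = 9/2 (r>0 drops 1)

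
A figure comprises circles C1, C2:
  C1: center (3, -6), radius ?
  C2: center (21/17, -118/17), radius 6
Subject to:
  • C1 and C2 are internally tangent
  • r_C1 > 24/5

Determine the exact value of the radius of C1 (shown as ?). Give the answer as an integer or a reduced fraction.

8

1. [int C1,C2]  r_C1² − 12r_C1 + 32 = 0  ⇒  r_C1 = 4 or 8
2. given r_C1 > 24/5: keep 8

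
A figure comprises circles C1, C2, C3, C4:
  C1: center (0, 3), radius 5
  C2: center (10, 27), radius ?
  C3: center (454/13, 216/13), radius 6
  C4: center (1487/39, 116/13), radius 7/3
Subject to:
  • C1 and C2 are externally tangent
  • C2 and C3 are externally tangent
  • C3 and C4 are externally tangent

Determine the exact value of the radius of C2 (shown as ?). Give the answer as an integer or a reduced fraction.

1. [ext C1·C2]  r_C2² + 10r_C2 − 651 = 0  ⇒  r_C2 = 21 (r>0 drops 1)
2. [ext C2·C3]  r_C2² + 12r_C2 − 693 = 0  ⇒  r_C2 = 21 (r>0 drops 1)

21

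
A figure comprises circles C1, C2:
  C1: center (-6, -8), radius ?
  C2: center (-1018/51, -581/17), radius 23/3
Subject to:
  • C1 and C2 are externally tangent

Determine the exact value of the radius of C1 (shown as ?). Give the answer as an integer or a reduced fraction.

1. [ext C1·C2]  r_C1² + (46/3)r_C1 − 2464/3 = 0  ⇒  r_C1 = 22 (r>0 drops 1)

22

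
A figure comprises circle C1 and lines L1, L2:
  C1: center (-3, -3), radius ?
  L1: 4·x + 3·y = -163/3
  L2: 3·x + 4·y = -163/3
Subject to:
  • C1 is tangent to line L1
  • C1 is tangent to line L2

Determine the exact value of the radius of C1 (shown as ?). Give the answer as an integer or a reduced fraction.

1. [C1‖L1]  r_C1² − 400/9 = 0  ⇒  r_C1 = 20/3 (r>0 drops 1)
2. [C1‖L2]  r_C1² − 400/9 = 0  ⇒  r_C1 = 20/3 (r>0 drops 1)

20/3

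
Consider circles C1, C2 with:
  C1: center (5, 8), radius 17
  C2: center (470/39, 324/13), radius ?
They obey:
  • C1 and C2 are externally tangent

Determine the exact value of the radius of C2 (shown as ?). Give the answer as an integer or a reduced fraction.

4/3

1. [ext C1·C2]  r_C2² + 34r_C2 − 424/9 = 0  ⇒  r_C2 = 4/3 (r>0 drops 1)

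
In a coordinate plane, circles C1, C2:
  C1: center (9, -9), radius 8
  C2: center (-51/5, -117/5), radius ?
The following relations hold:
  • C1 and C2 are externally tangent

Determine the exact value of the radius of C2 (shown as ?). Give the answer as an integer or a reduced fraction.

16

1. [ext C1·C2]  r_C2² + 16r_C2 − 512 = 0  ⇒  r_C2 = 16 (r>0 drops 1)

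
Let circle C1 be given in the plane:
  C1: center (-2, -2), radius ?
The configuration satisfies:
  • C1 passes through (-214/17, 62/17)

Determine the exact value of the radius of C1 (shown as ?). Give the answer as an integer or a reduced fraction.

12

1. [C1∋P]  r_C1² − 144 = 0  ⇒  r_C1 = 12 (r>0 drops 1)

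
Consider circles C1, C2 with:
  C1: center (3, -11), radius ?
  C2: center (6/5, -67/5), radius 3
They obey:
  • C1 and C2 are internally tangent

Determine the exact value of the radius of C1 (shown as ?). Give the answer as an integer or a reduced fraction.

6

1. [int C1,C2]  r_C1² − 6r_C1 = 0  ⇒  r_C1 = 6 (r>0 drops 1)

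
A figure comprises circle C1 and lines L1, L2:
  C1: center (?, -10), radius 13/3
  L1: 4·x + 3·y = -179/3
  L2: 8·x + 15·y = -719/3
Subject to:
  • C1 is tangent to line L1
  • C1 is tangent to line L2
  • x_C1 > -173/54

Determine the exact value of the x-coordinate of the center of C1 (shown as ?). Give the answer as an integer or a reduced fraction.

1. [C1‖L1]  x_C1² + (89/6)x_C1 + 77/3 = 0  ⇒  x_C1 = -77/6 or -2
2. [C1‖L2]  x_C1² + (269/12)x_C1 + 245/6 = 0  ⇒  x_C1 = -245/12 or -2

-2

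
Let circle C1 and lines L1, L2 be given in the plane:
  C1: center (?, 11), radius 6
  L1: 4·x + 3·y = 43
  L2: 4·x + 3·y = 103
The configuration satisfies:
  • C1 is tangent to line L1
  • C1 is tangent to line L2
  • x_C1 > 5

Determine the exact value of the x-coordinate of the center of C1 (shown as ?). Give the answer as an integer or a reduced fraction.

10

1. [C1‖L1]  x_C1² − 5x_C1 − 50 = 0  ⇒  x_C1 = -5 or 10
2. [C1‖L2]  x_C1² − 35x_C1 + 250 = 0  ⇒  x_C1 = 10 or 25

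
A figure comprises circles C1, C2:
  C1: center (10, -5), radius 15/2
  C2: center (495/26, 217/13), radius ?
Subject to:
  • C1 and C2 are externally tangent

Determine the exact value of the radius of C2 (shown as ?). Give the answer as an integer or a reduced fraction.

1. [ext C1·C2]  r_C2² + 15r_C2 − 496 = 0  ⇒  r_C2 = 16 (r>0 drops 1)

16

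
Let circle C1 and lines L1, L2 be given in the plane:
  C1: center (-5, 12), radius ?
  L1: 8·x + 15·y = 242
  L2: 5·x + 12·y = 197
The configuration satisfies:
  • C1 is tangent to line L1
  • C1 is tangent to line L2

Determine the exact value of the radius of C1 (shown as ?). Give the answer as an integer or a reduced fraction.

1. [C1‖L1]  r_C1² − 36 = 0  ⇒  r_C1 = 6 (r>0 drops 1)
2. [C1‖L2]  r_C1² − 36 = 0  ⇒  r_C1 = 6 (r>0 drops 1)

6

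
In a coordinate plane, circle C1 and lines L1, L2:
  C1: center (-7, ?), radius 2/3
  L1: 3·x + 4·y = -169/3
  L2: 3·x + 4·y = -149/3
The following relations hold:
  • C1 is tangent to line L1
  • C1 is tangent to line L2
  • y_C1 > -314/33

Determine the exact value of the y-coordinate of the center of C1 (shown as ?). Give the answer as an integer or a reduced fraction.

-8

1. [C1‖L1]  y_C1² + (53/3)y_C1 + 232/3 = 0  ⇒  y_C1 = -29/3 or -8
2. [C1‖L2]  y_C1² + (43/3)y_C1 + 152/3 = 0  ⇒  y_C1 = -8 or -19/3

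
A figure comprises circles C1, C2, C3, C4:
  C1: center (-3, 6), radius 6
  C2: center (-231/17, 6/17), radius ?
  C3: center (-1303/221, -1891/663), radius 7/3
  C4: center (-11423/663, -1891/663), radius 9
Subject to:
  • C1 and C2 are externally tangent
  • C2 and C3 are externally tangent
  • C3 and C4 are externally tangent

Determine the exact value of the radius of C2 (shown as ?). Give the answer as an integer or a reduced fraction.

6

1. [ext C1·C2]  r_C2² + 12r_C2 − 108 = 0  ⇒  r_C2 = 6 (r>0 drops 1)
2. [ext C2·C3]  r_C2² + (14/3)r_C2 − 64 = 0  ⇒  r_C2 = 6 (r>0 drops 1)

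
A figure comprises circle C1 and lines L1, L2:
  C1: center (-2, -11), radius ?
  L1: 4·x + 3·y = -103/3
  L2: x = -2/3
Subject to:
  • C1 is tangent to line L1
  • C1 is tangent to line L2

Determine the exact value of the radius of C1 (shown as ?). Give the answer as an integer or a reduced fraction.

1. [C1‖L1]  r_C1² − 16/9 = 0  ⇒  r_C1 = 4/3 (r>0 drops 1)
2. [C1‖L2]  r_C1² − 16/9 = 0  ⇒  r_C1 = 4/3 (r>0 drops 1)

4/3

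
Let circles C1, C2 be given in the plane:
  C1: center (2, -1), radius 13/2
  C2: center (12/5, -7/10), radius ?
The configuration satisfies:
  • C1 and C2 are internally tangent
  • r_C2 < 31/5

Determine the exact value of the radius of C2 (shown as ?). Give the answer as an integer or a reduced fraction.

1. [int C1,C2]  r_C2² − 13r_C2 + 42 = 0  ⇒  r_C2 = 6 or 7
2. given r_C2 < 31/5: keep 6

6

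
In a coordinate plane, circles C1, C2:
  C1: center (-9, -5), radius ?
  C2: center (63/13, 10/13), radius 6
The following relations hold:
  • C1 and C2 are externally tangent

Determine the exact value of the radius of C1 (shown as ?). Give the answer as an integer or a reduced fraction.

1. [ext C1·C2]  r_C1² + 12r_C1 − 189 = 0  ⇒  r_C1 = 9 (r>0 drops 1)

9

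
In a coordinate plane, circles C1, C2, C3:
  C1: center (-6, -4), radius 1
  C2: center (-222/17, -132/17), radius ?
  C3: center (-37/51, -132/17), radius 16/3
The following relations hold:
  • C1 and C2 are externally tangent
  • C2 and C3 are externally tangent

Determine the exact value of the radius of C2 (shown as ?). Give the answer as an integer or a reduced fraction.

1. [ext C1·C2]  r_C2² + 2r_C2 − 63 = 0  ⇒  r_C2 = 7 (r>0 drops 1)
2. [ext C2·C3]  r_C2² + (32/3)r_C2 − 371/3 = 0  ⇒  r_C2 = 7 (r>0 drops 1)

7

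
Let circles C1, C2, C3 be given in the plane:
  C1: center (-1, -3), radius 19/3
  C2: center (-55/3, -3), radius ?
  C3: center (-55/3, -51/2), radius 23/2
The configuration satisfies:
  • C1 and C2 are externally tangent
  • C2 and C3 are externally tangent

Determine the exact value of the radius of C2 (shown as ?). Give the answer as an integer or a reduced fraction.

1. [ext C1·C2]  r_C2² + (38/3)r_C2 − 781/3 = 0  ⇒  r_C2 = 11 (r>0 drops 1)
2. [ext C2·C3]  r_C2² + 23r_C2 − 374 = 0  ⇒  r_C2 = 11 (r>0 drops 1)

11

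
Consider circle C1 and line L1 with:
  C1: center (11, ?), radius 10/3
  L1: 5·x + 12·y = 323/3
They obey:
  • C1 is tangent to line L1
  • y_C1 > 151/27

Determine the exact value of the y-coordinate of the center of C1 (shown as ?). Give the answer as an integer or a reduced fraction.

1. [C1‖L1]  y_C1² − (79/9)y_C1 + 56/9 = 0  ⇒  y_C1 = 7/9 or 8
2. given y_C1 > 151/27: keep 8

8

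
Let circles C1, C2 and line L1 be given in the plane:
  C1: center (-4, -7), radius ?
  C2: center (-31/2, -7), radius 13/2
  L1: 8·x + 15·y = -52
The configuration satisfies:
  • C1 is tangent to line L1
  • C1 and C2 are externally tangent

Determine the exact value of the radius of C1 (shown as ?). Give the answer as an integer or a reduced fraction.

5

1. [C1‖L1]  r_C1² − 25 = 0  ⇒  r_C1 = 5 (r>0 drops 1)
2. [ext C1·C2]  r_C1² + 13r_C1 − 90 = 0  ⇒  r_C1 = 5 (r>0 drops 1)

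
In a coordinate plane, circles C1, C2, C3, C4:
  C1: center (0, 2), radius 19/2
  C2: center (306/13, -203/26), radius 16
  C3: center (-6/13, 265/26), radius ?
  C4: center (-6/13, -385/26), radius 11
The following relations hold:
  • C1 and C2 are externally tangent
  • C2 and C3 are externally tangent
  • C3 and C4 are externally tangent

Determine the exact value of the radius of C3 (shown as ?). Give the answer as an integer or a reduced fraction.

14

1. [ext C2·C3]  r_C3² + 32r_C3 − 644 = 0  ⇒  r_C3 = 14 (r>0 drops 1)
2. [ext C3·C4]  r_C3² + 22r_C3 − 504 = 0  ⇒  r_C3 = 14 (r>0 drops 1)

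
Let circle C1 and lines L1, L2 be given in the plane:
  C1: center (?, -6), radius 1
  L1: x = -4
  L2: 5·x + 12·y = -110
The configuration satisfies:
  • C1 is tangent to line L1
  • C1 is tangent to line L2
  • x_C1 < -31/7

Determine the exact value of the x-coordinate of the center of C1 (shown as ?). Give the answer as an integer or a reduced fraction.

1. [C1‖L1]  x_C1² + 8x_C1 + 15 = 0  ⇒  x_C1 = -5 or -3
2. [C1‖L2]  x_C1² + (76/5)x_C1 + 51 = 0  ⇒  x_C1 = -51/5 or -5

-5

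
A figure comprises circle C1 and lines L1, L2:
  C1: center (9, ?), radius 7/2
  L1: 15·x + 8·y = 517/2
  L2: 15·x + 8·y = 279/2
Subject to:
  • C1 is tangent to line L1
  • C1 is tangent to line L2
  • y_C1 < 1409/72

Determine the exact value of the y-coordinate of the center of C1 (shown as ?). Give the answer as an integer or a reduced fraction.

1. [C1‖L1]  y_C1² − (247/8)y_C1 + 183 = 0  ⇒  y_C1 = 8 or 183/8
2. [C1‖L2]  y_C1² − (9/8)y_C1 − 55 = 0  ⇒  y_C1 = -55/8 or 8

8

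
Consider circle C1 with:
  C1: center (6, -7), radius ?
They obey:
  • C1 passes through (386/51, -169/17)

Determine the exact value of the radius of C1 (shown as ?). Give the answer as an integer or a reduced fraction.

1. [C1∋P]  r_C1² − 100/9 = 0  ⇒  r_C1 = 10/3 (r>0 drops 1)

10/3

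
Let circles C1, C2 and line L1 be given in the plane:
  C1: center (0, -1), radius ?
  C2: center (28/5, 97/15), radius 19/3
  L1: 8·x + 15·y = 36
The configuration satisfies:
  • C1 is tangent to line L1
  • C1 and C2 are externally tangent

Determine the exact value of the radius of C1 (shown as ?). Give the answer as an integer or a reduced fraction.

1. [C1‖L1]  r_C1² − 9 = 0  ⇒  r_C1 = 3 (r>0 drops 1)
2. [ext C1·C2]  r_C1² + (38/3)r_C1 − 47 = 0  ⇒  r_C1 = 3 (r>0 drops 1)

3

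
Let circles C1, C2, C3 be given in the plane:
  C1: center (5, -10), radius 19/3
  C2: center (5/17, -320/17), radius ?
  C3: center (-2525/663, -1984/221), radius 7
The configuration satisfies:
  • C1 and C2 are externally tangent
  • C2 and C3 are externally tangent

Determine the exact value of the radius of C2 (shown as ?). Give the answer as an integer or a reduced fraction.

11/3

1. [ext C1·C2]  r_C2² + (38/3)r_C2 − 539/9 = 0  ⇒  r_C2 = 11/3 (r>0 drops 1)
2. [ext C2·C3]  r_C2² + 14r_C2 − 583/9 = 0  ⇒  r_C2 = 11/3 (r>0 drops 1)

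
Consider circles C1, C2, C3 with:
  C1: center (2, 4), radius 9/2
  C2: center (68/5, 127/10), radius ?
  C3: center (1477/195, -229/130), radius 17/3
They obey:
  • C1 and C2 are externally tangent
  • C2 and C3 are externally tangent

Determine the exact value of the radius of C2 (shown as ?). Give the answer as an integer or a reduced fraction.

1. [ext C1·C2]  r_C2² + 9r_C2 − 190 = 0  ⇒  r_C2 = 10 (r>0 drops 1)
2. [ext C2·C3]  r_C2² + (34/3)r_C2 − 640/3 = 0  ⇒  r_C2 = 10 (r>0 drops 1)

10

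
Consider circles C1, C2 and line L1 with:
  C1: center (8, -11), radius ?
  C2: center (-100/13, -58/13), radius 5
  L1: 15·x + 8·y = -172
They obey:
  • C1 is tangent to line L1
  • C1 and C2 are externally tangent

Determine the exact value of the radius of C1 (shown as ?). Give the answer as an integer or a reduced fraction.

1. [C1‖L1]  r_C1² − 144 = 0  ⇒  r_C1 = 12 (r>0 drops 1)
2. [ext C1·C2]  r_C1² + 10r_C1 − 264 = 0  ⇒  r_C1 = 12 (r>0 drops 1)

12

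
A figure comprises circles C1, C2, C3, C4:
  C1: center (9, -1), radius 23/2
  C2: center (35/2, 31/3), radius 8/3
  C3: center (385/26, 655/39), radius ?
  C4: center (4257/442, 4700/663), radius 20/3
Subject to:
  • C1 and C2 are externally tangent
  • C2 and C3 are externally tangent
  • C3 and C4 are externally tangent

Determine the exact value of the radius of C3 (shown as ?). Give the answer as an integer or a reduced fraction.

13/3

1. [ext C2·C3]  r_C3² + (16/3)r_C3 − 377/9 = 0  ⇒  r_C3 = 13/3 (r>0 drops 1)
2. [ext C3·C4]  r_C3² + (40/3)r_C3 − 689/9 = 0  ⇒  r_C3 = 13/3 (r>0 drops 1)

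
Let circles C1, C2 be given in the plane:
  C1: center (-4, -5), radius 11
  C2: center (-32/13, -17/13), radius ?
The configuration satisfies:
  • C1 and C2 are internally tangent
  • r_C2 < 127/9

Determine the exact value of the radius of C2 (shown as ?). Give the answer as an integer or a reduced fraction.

1. [int C1,C2]  r_C2² − 22r_C2 + 105 = 0  ⇒  r_C2 = 7 or 15
2. given r_C2 < 127/9: keep 7

7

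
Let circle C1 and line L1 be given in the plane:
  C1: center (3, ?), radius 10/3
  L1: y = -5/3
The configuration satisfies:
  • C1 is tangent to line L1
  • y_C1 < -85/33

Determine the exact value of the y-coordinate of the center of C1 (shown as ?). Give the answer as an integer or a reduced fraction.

-5

1. [C1‖L1]  y_C1² + (10/3)y_C1 − 25/3 = 0  ⇒  y_C1 = -5 or 5/3
2. given y_C1 < -85/33: keep -5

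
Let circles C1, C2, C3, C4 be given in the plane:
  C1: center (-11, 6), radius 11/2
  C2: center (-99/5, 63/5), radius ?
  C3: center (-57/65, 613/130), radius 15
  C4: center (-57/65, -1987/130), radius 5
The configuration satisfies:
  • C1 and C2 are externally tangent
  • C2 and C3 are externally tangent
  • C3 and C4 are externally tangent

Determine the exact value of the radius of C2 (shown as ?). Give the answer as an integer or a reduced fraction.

1. [ext C1·C2]  r_C2² + 11r_C2 − 363/4 = 0  ⇒  r_C2 = 11/2 (r>0 drops 1)
2. [ext C2·C3]  r_C2² + 30r_C2 − 781/4 = 0  ⇒  r_C2 = 11/2 (r>0 drops 1)

11/2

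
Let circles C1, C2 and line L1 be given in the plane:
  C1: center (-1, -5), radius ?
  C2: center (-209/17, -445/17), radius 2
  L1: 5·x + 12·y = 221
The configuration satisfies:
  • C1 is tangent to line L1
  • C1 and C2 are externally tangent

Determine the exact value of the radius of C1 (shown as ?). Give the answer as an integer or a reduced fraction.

22

1. [C1‖L1]  r_C1² − 484 = 0  ⇒  r_C1 = 22 (r>0 drops 1)
2. [ext C1·C2]  r_C1² + 4r_C1 − 572 = 0  ⇒  r_C1 = 22 (r>0 drops 1)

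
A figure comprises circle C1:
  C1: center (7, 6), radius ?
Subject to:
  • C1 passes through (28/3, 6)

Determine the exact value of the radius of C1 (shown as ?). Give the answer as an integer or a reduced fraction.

7/3

1. [C1∋P]  r_C1² − 49/9 = 0  ⇒  r_C1 = 7/3 (r>0 drops 1)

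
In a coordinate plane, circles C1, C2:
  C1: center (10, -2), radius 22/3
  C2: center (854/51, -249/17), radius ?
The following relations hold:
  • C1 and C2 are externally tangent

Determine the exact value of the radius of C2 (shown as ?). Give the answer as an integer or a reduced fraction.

1. [ext C1·C2]  r_C2² + (44/3)r_C2 − 455/3 = 0  ⇒  r_C2 = 7 (r>0 drops 1)

7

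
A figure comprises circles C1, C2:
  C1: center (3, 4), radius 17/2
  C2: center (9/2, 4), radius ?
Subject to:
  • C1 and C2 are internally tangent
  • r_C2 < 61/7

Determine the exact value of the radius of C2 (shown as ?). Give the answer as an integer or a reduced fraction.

7

1. [int C1,C2]  r_C2² − 17r_C2 + 70 = 0  ⇒  r_C2 = 7 or 10
2. given r_C2 < 61/7: keep 7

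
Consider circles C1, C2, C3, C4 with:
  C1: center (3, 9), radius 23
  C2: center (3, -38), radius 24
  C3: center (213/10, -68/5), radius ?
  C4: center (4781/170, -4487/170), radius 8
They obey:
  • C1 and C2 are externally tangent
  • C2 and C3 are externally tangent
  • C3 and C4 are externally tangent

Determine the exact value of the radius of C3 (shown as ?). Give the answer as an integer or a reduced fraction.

13/2

1. [ext C2·C3]  r_C3² + 48r_C3 − 1417/4 = 0  ⇒  r_C3 = 13/2 (r>0 drops 1)
2. [ext C3·C4]  r_C3² + 16r_C3 − 585/4 = 0  ⇒  r_C3 = 13/2 (r>0 drops 1)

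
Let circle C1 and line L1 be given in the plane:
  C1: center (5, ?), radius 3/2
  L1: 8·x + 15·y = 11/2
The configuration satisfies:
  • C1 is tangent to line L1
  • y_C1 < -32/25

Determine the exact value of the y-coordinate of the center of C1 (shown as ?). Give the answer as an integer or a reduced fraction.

-4

1. [C1‖L1]  y_C1² + (23/5)y_C1 + 12/5 = 0  ⇒  y_C1 = -4 or -3/5
2. given y_C1 < -32/25: keep -4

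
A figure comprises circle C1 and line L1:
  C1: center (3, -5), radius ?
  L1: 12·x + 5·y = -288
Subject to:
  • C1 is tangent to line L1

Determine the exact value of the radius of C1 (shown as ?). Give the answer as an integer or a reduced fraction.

23

1. [C1‖L1]  r_C1² − 529 = 0  ⇒  r_C1 = 23 (r>0 drops 1)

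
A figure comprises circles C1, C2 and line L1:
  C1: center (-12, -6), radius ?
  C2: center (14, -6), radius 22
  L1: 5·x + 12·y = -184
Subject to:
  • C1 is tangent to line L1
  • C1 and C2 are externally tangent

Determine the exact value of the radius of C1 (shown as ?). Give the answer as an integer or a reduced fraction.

1. [C1‖L1]  r_C1² − 16 = 0  ⇒  r_C1 = 4 (r>0 drops 1)
2. [ext C1·C2]  r_C1² + 44r_C1 − 192 = 0  ⇒  r_C1 = 4 (r>0 drops 1)

4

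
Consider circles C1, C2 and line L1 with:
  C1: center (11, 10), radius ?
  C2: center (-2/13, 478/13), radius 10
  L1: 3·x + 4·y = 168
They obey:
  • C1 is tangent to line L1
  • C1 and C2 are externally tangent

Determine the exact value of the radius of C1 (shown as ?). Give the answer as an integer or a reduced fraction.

1. [C1‖L1]  r_C1² − 361 = 0  ⇒  r_C1 = 19 (r>0 drops 1)
2. [ext C1·C2]  r_C1² + 20r_C1 − 741 = 0  ⇒  r_C1 = 19 (r>0 drops 1)

19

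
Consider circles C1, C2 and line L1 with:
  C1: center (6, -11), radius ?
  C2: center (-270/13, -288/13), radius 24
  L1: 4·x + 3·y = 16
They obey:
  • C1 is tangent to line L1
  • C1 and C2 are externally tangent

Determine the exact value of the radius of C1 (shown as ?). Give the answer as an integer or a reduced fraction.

5

1. [C1‖L1]  r_C1² − 25 = 0  ⇒  r_C1 = 5 (r>0 drops 1)
2. [ext C1·C2]  r_C1² + 48r_C1 − 265 = 0  ⇒  r_C1 = 5 (r>0 drops 1)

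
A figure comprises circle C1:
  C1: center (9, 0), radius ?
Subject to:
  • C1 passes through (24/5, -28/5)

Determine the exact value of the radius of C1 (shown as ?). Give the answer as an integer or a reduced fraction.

7

1. [C1∋P]  r_C1² − 49 = 0  ⇒  r_C1 = 7 (r>0 drops 1)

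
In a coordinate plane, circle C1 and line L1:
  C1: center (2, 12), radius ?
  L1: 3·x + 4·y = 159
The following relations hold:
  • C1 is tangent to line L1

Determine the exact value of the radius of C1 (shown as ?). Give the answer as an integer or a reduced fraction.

1. [C1‖L1]  r_C1² − 441 = 0  ⇒  r_C1 = 21 (r>0 drops 1)

21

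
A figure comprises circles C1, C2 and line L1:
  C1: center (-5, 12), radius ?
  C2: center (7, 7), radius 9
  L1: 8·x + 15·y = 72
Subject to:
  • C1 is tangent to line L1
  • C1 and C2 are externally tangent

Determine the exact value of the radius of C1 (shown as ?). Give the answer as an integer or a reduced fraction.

1. [C1‖L1]  r_C1² − 16 = 0  ⇒  r_C1 = 4 (r>0 drops 1)
2. [ext C1·C2]  r_C1² + 18r_C1 − 88 = 0  ⇒  r_C1 = 4 (r>0 drops 1)

4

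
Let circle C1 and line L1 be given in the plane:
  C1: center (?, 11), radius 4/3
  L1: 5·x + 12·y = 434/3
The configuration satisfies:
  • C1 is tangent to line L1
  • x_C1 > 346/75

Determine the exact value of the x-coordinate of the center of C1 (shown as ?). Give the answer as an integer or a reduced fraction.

6

1. [C1‖L1]  x_C1² − (76/15)x_C1 − 28/5 = 0  ⇒  x_C1 = -14/15 or 6
2. given x_C1 > 346/75: keep 6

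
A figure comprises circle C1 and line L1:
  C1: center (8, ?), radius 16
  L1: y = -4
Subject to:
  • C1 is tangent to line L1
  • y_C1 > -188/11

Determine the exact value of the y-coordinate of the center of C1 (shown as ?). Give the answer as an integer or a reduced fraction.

1. [C1‖L1]  y_C1² + 8y_C1 − 240 = 0  ⇒  y_C1 = -20 or 12
2. given y_C1 > -188/11: keep 12

12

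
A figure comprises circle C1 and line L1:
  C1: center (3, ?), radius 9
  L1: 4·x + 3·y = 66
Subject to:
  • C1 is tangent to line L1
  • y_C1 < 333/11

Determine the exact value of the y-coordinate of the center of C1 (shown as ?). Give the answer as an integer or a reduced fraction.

1. [C1‖L1]  y_C1² − 36y_C1 + 99 = 0  ⇒  y_C1 = 3 or 33
2. given y_C1 < 333/11: keep 3

3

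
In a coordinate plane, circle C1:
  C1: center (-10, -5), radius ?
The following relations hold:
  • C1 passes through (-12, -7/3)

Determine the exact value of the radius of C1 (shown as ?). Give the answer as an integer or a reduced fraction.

10/3

1. [C1∋P]  r_C1² − 100/9 = 0  ⇒  r_C1 = 10/3 (r>0 drops 1)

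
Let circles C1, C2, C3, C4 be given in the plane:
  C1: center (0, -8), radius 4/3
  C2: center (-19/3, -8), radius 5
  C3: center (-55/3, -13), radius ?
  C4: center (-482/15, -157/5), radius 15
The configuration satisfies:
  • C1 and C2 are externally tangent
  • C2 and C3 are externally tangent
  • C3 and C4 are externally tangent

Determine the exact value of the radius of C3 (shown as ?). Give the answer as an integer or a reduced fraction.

1. [ext C2·C3]  r_C3² + 10r_C3 − 144 = 0  ⇒  r_C3 = 8 (r>0 drops 1)
2. [ext C3·C4]  r_C3² + 30r_C3 − 304 = 0  ⇒  r_C3 = 8 (r>0 drops 1)

8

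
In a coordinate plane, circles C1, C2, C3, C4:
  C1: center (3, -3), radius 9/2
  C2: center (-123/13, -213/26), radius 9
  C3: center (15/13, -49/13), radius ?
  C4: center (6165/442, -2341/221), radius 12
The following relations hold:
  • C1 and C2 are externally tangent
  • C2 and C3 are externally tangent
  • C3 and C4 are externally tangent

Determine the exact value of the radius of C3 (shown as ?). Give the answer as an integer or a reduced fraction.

1. [ext C2·C3]  r_C3² + 18r_C3 − 205/4 = 0  ⇒  r_C3 = 5/2 (r>0 drops 1)
2. [ext C3·C4]  r_C3² + 24r_C3 − 265/4 = 0  ⇒  r_C3 = 5/2 (r>0 drops 1)

5/2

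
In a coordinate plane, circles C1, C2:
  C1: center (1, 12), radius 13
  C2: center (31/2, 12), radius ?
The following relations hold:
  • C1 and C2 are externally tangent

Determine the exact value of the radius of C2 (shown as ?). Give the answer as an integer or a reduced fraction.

3/2

1. [ext C1·C2]  r_C2² + 26r_C2 − 165/4 = 0  ⇒  r_C2 = 3/2 (r>0 drops 1)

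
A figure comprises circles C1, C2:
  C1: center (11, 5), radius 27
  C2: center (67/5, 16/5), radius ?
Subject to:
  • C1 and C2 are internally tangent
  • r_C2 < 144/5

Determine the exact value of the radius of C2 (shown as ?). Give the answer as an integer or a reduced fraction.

1. [int C1,C2]  r_C2² − 54r_C2 + 720 = 0  ⇒  r_C2 = 24 or 30
2. given r_C2 < 144/5: keep 24

24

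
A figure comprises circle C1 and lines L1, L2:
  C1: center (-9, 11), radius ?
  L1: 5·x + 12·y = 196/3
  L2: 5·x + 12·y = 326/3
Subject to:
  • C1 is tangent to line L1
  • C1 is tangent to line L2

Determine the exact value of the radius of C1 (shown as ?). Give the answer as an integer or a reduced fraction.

5/3

1. [C1‖L1]  r_C1² − 25/9 = 0  ⇒  r_C1 = 5/3 (r>0 drops 1)
2. [C1‖L2]  r_C1² − 25/9 = 0  ⇒  r_C1 = 5/3 (r>0 drops 1)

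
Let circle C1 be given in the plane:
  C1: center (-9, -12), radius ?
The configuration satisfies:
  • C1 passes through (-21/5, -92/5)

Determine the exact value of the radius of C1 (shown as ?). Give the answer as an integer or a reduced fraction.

1. [C1∋P]  r_C1² − 64 = 0  ⇒  r_C1 = 8 (r>0 drops 1)

8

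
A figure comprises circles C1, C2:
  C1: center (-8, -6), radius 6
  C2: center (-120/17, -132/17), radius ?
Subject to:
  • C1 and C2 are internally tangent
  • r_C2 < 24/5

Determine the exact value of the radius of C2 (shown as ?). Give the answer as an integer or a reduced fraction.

1. [int C1,C2]  r_C2² − 12r_C2 + 32 = 0  ⇒  r_C2 = 4 or 8
2. given r_C2 < 24/5: keep 4

4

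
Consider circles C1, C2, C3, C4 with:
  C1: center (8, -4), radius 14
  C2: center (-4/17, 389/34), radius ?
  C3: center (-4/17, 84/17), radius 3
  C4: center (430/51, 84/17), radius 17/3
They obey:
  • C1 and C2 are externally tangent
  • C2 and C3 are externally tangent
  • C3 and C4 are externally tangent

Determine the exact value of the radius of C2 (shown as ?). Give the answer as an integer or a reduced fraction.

1. [ext C1·C2]  r_C2² + 28r_C2 − 441/4 = 0  ⇒  r_C2 = 7/2 (r>0 drops 1)
2. [ext C2·C3]  r_C2² + 6r_C2 − 133/4 = 0  ⇒  r_C2 = 7/2 (r>0 drops 1)

7/2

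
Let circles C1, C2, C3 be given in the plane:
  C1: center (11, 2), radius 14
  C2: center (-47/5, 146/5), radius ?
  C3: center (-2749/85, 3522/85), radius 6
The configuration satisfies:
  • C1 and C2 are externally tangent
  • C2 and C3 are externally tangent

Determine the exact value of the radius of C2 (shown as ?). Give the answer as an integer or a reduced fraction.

1. [ext C1·C2]  r_C2² + 28r_C2 − 960 = 0  ⇒  r_C2 = 20 (r>0 drops 1)
2. [ext C2·C3]  r_C2² + 12r_C2 − 640 = 0  ⇒  r_C2 = 20 (r>0 drops 1)

20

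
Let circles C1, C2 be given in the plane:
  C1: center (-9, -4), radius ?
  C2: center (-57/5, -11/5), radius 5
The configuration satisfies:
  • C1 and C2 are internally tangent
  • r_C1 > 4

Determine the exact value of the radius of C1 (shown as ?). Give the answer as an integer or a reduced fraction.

8

1. [int C1,C2]  r_C1² − 10r_C1 + 16 = 0  ⇒  r_C1 = 2 or 8
2. given r_C1 > 4: keep 8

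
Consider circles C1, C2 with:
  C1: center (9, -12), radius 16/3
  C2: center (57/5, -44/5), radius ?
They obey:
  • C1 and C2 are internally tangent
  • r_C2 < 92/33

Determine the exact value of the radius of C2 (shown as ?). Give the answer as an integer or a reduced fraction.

4/3

1. [int C1,C2]  r_C2² − (32/3)r_C2 + 112/9 = 0  ⇒  r_C2 = 4/3 or 28/3
2. given r_C2 < 92/33: keep 4/3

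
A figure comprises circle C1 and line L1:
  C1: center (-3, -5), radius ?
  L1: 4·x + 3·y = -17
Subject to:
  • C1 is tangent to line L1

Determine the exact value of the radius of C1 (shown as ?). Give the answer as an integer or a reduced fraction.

2

1. [C1‖L1]  r_C1² − 4 = 0  ⇒  r_C1 = 2 (r>0 drops 1)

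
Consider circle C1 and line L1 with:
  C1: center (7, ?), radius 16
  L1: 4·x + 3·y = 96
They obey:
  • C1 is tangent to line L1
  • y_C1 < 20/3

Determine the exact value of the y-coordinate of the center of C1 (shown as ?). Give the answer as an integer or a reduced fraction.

1. [C1‖L1]  y_C1² − (136/3)y_C1 − 592/3 = 0  ⇒  y_C1 = -4 or 148/3
2. given y_C1 < 20/3: keep -4

-4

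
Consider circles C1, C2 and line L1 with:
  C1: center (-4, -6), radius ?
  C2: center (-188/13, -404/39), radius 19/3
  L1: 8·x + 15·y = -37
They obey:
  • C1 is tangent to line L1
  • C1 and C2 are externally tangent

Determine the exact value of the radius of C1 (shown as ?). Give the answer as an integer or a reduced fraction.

5

1. [C1‖L1]  r_C1² − 25 = 0  ⇒  r_C1 = 5 (r>0 drops 1)
2. [ext C1·C2]  r_C1² + (38/3)r_C1 − 265/3 = 0  ⇒  r_C1 = 5 (r>0 drops 1)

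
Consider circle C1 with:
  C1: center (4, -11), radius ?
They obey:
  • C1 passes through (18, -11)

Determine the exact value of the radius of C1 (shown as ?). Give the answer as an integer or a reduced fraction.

1. [C1∋P]  r_C1² − 196 = 0  ⇒  r_C1 = 14 (r>0 drops 1)

14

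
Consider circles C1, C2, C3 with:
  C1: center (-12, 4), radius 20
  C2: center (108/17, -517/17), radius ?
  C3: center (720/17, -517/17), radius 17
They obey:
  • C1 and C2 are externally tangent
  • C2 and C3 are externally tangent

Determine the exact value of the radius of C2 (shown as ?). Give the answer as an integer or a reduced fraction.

19

1. [ext C1·C2]  r_C2² + 40r_C2 − 1121 = 0  ⇒  r_C2 = 19 (r>0 drops 1)
2. [ext C2·C3]  r_C2² + 34r_C2 − 1007 = 0  ⇒  r_C2 = 19 (r>0 drops 1)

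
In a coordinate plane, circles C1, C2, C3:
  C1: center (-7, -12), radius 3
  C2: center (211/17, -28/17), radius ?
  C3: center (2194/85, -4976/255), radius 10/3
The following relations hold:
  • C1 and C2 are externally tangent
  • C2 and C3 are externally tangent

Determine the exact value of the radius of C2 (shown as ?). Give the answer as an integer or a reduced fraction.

19

1. [ext C1·C2]  r_C2² + 6r_C2 − 475 = 0  ⇒  r_C2 = 19 (r>0 drops 1)
2. [ext C2·C3]  r_C2² + (20/3)r_C2 − 1463/3 = 0  ⇒  r_C2 = 19 (r>0 drops 1)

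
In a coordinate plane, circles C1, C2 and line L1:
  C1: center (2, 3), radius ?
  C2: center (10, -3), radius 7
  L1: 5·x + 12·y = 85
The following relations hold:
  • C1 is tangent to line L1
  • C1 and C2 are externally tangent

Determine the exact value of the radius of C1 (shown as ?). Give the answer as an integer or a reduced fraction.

1. [C1‖L1]  r_C1² − 9 = 0  ⇒  r_C1 = 3 (r>0 drops 1)
2. [ext C1·C2]  r_C1² + 14r_C1 − 51 = 0  ⇒  r_C1 = 3 (r>0 drops 1)

3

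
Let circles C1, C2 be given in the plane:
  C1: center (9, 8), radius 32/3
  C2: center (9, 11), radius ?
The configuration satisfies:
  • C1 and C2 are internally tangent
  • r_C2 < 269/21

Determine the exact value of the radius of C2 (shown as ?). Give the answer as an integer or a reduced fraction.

1. [int C1,C2]  r_C2² − (64/3)r_C2 + 943/9 = 0  ⇒  r_C2 = 23/3 or 41/3
2. given r_C2 < 269/21: keep 23/3

23/3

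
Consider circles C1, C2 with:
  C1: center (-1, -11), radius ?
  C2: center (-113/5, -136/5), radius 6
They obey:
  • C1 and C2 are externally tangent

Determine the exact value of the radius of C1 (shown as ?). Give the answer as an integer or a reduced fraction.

21

1. [ext C1·C2]  r_C1² + 12r_C1 − 693 = 0  ⇒  r_C1 = 21 (r>0 drops 1)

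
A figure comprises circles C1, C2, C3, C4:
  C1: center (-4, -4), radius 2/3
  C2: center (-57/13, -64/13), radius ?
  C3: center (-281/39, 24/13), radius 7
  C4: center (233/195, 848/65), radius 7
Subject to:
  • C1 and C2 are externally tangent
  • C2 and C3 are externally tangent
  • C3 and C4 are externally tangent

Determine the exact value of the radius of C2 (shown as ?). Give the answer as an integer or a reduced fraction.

1/3

1. [ext C1·C2]  r_C2² + (4/3)r_C2 − 5/9 = 0  ⇒  r_C2 = 1/3 (r>0 drops 1)
2. [ext C2·C3]  r_C2² + 14r_C2 − 43/9 = 0  ⇒  r_C2 = 1/3 (r>0 drops 1)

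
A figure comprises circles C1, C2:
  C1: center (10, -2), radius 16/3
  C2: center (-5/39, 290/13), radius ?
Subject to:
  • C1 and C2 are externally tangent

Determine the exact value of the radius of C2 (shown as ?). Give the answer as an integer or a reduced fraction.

1. [ext C1·C2]  r_C2² + (32/3)r_C2 − 665 = 0  ⇒  r_C2 = 21 (r>0 drops 1)

21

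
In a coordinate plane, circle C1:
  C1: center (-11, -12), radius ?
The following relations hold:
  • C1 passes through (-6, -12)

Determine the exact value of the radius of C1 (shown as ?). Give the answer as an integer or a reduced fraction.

5

1. [C1∋P]  r_C1² − 25 = 0  ⇒  r_C1 = 5 (r>0 drops 1)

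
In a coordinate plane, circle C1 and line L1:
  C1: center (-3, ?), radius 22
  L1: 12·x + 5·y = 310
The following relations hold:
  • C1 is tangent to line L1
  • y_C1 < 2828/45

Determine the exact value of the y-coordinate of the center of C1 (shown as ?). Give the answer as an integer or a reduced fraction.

12

1. [C1‖L1]  y_C1² − (692/5)y_C1 + 7584/5 = 0  ⇒  y_C1 = 12 or 632/5
2. given y_C1 < 2828/45: keep 12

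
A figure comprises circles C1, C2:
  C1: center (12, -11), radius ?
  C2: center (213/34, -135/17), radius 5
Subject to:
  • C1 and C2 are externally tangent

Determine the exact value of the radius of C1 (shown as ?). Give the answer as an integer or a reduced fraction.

3/2

1. [ext C1·C2]  r_C1² + 10r_C1 − 69/4 = 0  ⇒  r_C1 = 3/2 (r>0 drops 1)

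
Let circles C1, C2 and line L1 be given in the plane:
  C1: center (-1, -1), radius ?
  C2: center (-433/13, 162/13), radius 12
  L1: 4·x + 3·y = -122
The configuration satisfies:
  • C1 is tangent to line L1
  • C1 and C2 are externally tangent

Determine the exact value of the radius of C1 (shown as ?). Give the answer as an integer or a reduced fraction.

1. [C1‖L1]  r_C1² − 529 = 0  ⇒  r_C1 = 23 (r>0 drops 1)
2. [ext C1·C2]  r_C1² + 24r_C1 − 1081 = 0  ⇒  r_C1 = 23 (r>0 drops 1)

23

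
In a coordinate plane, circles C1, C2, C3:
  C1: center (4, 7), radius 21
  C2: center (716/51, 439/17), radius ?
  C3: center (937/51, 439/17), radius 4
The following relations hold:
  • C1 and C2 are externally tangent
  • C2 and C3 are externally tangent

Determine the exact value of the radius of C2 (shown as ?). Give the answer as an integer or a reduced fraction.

1. [ext C1·C2]  r_C2² + 42r_C2 − 127/9 = 0  ⇒  r_C2 = 1/3 (r>0 drops 1)
2. [ext C2·C3]  r_C2² + 8r_C2 − 25/9 = 0  ⇒  r_C2 = 1/3 (r>0 drops 1)

1/3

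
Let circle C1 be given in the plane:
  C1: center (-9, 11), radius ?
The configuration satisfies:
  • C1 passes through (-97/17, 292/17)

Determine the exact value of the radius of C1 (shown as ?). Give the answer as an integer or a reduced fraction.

7

1. [C1∋P]  r_C1² − 49 = 0  ⇒  r_C1 = 7 (r>0 drops 1)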